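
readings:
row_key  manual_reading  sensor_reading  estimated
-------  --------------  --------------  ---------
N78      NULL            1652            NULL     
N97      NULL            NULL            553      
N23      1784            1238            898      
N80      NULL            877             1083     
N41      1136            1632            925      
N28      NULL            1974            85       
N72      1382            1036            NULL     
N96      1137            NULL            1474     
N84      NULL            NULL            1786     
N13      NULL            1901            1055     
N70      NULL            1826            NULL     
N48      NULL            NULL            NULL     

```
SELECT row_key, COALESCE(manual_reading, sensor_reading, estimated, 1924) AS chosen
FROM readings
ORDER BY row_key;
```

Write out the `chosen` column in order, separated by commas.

row_key=N13: manual_reading=NULL, sensor_reading=1901 → 1901
row_key=N23: manual_reading=1784 → 1784
row_key=N28: manual_reading=NULL, sensor_reading=1974 → 1974
row_key=N41: manual_reading=1136 → 1136
row_key=N48: manual_reading=NULL, sensor_reading=NULL, estimated=NULL, → literal 1924 → 1924
row_key=N70: manual_reading=NULL, sensor_reading=1826 → 1826
row_key=N72: manual_reading=1382 → 1382
row_key=N78: manual_reading=NULL, sensor_reading=1652 → 1652
row_key=N80: manual_reading=NULL, sensor_reading=877 → 877
row_key=N84: manual_reading=NULL, sensor_reading=NULL, estimated=1786 → 1786
row_key=N96: manual_reading=1137 → 1137
row_key=N97: manual_reading=NULL, sensor_reading=NULL, estimated=553 → 553

1901, 1784, 1974, 1136, 1924, 1826, 1382, 1652, 877, 1786, 1137, 553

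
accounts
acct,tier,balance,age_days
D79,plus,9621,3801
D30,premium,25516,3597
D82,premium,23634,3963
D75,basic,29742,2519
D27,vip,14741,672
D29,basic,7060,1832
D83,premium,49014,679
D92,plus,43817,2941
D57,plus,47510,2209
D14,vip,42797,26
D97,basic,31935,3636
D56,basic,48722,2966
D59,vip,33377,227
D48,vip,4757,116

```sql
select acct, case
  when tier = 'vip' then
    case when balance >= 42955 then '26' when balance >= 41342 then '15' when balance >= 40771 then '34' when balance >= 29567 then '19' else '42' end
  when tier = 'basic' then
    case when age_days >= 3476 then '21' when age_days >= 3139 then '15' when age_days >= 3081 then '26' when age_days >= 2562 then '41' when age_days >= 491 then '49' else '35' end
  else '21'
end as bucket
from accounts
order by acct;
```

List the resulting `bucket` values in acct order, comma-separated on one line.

acct=D14: tier='vip' → inner[balance >= 41342] → 15
acct=D27: tier='vip' → inner[ELSE] → 42
acct=D29: tier='basic' → inner[age_days >= 491] → 49
acct=D30: tier='premium' → outer ELSE → 21
acct=D48: tier='vip' → inner[ELSE] → 42
acct=D56: tier='basic' → inner[age_days >= 2562] → 41
acct=D57: tier='plus' → outer ELSE → 21
acct=D59: tier='vip' → inner[balance >= 29567] → 19
acct=D75: tier='basic' → inner[age_days >= 491] → 49
acct=D79: tier='plus' → outer ELSE → 21
acct=D82: tier='premium' → outer ELSE → 21
acct=D83: tier='premium' → outer ELSE → 21
acct=D92: tier='plus' → outer ELSE → 21
acct=D97: tier='basic' → inner[age_days >= 3476] → 21

15, 42, 49, 21, 42, 41, 21, 19, 49, 21, 21, 21, 21, 21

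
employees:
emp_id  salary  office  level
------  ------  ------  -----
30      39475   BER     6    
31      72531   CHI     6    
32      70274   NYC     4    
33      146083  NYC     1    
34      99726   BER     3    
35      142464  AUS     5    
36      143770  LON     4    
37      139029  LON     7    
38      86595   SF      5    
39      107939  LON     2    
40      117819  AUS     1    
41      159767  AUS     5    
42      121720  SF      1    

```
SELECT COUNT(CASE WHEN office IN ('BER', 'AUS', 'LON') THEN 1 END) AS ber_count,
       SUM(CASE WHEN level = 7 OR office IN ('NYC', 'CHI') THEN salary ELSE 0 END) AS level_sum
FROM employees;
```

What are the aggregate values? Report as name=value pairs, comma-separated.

ber_count=8, level_sum=427917

[ber_count: office IN ('BER', 'AUS', 'LON')]
emp_id=30: ✓ → 1
emp_id=31: ✗
emp_id=32: ✗
emp_id=33: ✗
emp_id=34: ✓ → 1
emp_id=35: ✓ → 1
emp_id=36: ✓ → 1
emp_id=37: ✓ → 1
emp_id=38: ✗
emp_id=39: ✓ → 1
emp_id=40: ✓ → 1
emp_id=41: ✓ → 1
emp_id=42: ✗
ber_count = COUNT(1, 1, 1, 1, 1, 1, 1, 1) = 8
—
[level_sum: level = 7 OR office IN ('NYC', 'CHI')]
emp_id=30: ✗
emp_id=31: ✓ → 72531
emp_id=32: ✓ → 70274
emp_id=33: ✓ → 146083
emp_id=34: ✗
emp_id=35: ✗
emp_id=36: ✗
emp_id=37: ✓ → 139029
emp_id=38: ✗
emp_id=39: ✗
emp_id=40: ✗
emp_id=41: ✗
emp_id=42: ✗
level_sum = 72531 + 70274 + 146083 + 139029 = 427917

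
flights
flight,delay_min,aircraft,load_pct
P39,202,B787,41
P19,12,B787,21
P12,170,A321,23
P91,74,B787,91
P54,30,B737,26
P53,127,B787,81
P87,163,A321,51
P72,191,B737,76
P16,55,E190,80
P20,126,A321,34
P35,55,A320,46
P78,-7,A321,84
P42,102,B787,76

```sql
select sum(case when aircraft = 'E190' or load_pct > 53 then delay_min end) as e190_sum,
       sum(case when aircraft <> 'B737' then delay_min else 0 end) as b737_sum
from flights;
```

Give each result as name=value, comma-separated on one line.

[e190_sum: aircraft = 'E190' or load_pct > 53]
flight=P39: ✗
flight=P19: ✗
flight=P12: ✗
flight=P91: ✓ → 74
flight=P54: ✗
flight=P53: ✓ → 127
flight=P87: ✗
flight=P72: ✓ → 191
flight=P16: ✓ → 55
flight=P20: ✗
flight=P35: ✗
flight=P78: ✓ → -7
flight=P42: ✓ → 102
e190_sum = 74 + 127 + 191 + 55 + -7 + 102 = 542
—
[b737_sum: aircraft <> 'B737']
flight=P39: ✓ → 202
flight=P19: ✓ → 12
flight=P12: ✓ → 170
flight=P91: ✓ → 74
flight=P54: ✗
flight=P53: ✓ → 127
flight=P87: ✓ → 163
flight=P72: ✗
flight=P16: ✓ → 55
flight=P20: ✓ → 126
flight=P35: ✓ → 55
flight=P78: ✓ → -7
flight=P42: ✓ → 102
b737_sum = 202 + 12 + 170 + 74 + 127 + 163 + 55 + 126 + 55 + -7 + 102 = 1079

e190_sum=542, b737_sum=1079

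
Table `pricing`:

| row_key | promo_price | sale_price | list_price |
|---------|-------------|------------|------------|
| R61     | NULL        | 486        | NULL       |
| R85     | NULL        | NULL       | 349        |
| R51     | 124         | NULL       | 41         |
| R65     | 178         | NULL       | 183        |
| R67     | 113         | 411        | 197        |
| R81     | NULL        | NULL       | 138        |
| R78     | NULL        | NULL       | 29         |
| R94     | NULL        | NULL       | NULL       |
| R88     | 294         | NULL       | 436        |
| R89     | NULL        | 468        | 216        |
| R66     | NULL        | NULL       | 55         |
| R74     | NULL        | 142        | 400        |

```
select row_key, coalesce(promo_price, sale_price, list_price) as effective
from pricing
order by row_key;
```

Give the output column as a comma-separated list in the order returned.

row_key=R51: promo_price=124 → 124
row_key=R61: promo_price=NULL, sale_price=486 → 486
row_key=R65: promo_price=178 → 178
row_key=R66: promo_price=NULL, sale_price=NULL, list_price=55 → 55
row_key=R67: promo_price=113 → 113
row_key=R74: promo_price=NULL, sale_price=142 → 142
row_key=R78: promo_price=NULL, sale_price=NULL, list_price=29 → 29
row_key=R81: promo_price=NULL, sale_price=NULL, list_price=138 → 138
row_key=R85: promo_price=NULL, sale_price=NULL, list_price=349 → 349
row_key=R88: promo_price=294 → 294
row_key=R89: promo_price=NULL, sale_price=468 → 468
row_key=R94: promo_price=NULL, sale_price=NULL, list_price=NULL (all NULL) → NULL

124, 486, 178, 55, 113, 142, 29, 138, 349, 294, 468, NULL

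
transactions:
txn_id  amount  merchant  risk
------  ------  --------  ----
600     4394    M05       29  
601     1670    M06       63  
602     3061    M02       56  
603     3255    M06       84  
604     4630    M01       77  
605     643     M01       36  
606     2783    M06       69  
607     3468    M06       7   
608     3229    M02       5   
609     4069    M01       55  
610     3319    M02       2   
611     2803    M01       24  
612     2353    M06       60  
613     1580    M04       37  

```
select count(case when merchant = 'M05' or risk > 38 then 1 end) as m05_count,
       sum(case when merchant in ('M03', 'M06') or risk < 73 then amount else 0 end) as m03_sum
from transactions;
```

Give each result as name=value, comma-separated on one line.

m05_count=8, m03_sum=36627

[m05_count: merchant = 'M05' or risk > 38]
txn_id=600: ✓ → 1
txn_id=601: ✓ → 1
txn_id=602: ✓ → 1
txn_id=603: ✓ → 1
txn_id=604: ✓ → 1
txn_id=605: ✗
txn_id=606: ✓ → 1
txn_id=607: ✗
txn_id=608: ✗
txn_id=609: ✓ → 1
txn_id=610: ✗
txn_id=611: ✗
txn_id=612: ✓ → 1
txn_id=613: ✗
m05_count = COUNT(1, 1, 1, 1, 1, 1, 1, 1) = 8
—
[m03_sum: merchant in ('M03', 'M06') or risk < 73]
txn_id=600: ✓ → 4394
txn_id=601: ✓ → 1670
txn_id=602: ✓ → 3061
txn_id=603: ✓ → 3255
txn_id=604: ✗
txn_id=605: ✓ → 643
txn_id=606: ✓ → 2783
txn_id=607: ✓ → 3468
txn_id=608: ✓ → 3229
txn_id=609: ✓ → 4069
txn_id=610: ✓ → 3319
txn_id=611: ✓ → 2803
txn_id=612: ✓ → 2353
txn_id=613: ✓ → 1580
m03_sum = 4394 + 1670 + 3061 + 3255 + 643 + 2783 + 3468 + 3229 + 4069 + 3319 + 2803 + 2353 + 1580 = 36627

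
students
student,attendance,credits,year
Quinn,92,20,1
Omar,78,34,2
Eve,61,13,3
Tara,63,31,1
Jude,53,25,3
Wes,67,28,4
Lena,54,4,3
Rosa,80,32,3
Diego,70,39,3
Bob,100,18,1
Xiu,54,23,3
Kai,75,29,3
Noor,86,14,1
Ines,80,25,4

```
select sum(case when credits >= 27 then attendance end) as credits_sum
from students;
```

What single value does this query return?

433

student=Quinn: ✗
student=Omar: ✓ → 78
student=Eve: ✗
student=Tara: ✓ → 63
student=Jude: ✗
student=Wes: ✓ → 67
student=Lena: ✗
student=Rosa: ✓ → 80
student=Diego: ✓ → 70
student=Bob: ✗
student=Xiu: ✗
student=Kai: ✓ → 75
student=Noor: ✗
student=Ines: ✗
credits_sum = 78 + 63 + 67 + 80 + 70 + 75 = 433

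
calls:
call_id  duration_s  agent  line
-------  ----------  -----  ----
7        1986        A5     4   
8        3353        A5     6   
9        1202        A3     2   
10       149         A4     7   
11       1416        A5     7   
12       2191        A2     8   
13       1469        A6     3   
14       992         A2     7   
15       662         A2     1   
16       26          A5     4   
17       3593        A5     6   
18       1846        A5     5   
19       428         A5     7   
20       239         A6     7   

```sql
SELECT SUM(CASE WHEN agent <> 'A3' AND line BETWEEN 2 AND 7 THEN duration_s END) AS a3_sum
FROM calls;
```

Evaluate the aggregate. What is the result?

15497

call_id=7: ✓ → 1986
call_id=8: ✓ → 3353
call_id=9: ✗
call_id=10: ✓ → 149
call_id=11: ✓ → 1416
call_id=12: ✗
call_id=13: ✓ → 1469
call_id=14: ✓ → 992
call_id=15: ✗
call_id=16: ✓ → 26
call_id=17: ✓ → 3593
call_id=18: ✓ → 1846
call_id=19: ✓ → 428
call_id=20: ✓ → 239
a3_sum = 1986 + 3353 + 149 + 1416 + 1469 + 992 + 26 + 3593 + 1846 + 428 + 239 = 15497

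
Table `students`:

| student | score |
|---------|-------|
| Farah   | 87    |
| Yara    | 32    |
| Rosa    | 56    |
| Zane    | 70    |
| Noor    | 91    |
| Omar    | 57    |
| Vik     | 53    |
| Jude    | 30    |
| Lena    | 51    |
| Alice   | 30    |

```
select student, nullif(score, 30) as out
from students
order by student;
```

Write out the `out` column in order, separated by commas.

NULL, 87, NULL, 51, 91, 57, 56, 53, 32, 70

student=Alice: score=30 vs 30: equal → NULL
student=Farah: score=87 vs 30: differ → 87
student=Jude: score=30 vs 30: equal → NULL
student=Lena: score=51 vs 30: differ → 51
student=Noor: score=91 vs 30: differ → 91
student=Omar: score=57 vs 30: differ → 57
student=Rosa: score=56 vs 30: differ → 56
student=Vik: score=53 vs 30: differ → 53
student=Yara: score=32 vs 30: differ → 32
student=Zane: score=70 vs 30: differ → 70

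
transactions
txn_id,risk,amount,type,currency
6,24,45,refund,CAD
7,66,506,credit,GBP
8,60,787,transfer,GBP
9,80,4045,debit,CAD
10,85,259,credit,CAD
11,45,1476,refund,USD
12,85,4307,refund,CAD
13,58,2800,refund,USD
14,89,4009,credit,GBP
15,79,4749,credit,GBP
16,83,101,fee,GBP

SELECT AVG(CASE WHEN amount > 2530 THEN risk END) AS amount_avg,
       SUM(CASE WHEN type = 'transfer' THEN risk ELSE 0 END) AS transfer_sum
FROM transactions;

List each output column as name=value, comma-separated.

[amount_avg: amount > 2530]
txn_id=6: ✗
txn_id=7: ✗
txn_id=8: ✗
txn_id=9: ✓ → 80
txn_id=10: ✗
txn_id=11: ✗
txn_id=12: ✓ → 85
txn_id=13: ✓ → 58
txn_id=14: ✓ → 89
txn_id=15: ✓ → 79
txn_id=16: ✗
amount_avg = (80 + 85 + 58 + 89 + 79) / 5 = 78.2
—
[transfer_sum: type = 'transfer']
txn_id=6: ✗
txn_id=7: ✗
txn_id=8: ✓ → 60
txn_id=9: ✗
txn_id=10: ✗
txn_id=11: ✗
txn_id=12: ✗
txn_id=13: ✗
txn_id=14: ✗
txn_id=15: ✗
txn_id=16: ✗
transfer_sum = 60

amount_avg=78.2, transfer_sum=60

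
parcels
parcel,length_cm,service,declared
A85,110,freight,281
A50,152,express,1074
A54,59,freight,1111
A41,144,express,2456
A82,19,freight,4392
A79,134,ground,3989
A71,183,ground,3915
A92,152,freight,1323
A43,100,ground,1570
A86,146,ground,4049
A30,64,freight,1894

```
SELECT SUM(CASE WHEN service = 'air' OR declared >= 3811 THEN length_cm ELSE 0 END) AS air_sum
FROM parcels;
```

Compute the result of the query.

482

parcel=A85: ✗
parcel=A50: ✗
parcel=A54: ✗
parcel=A41: ✗
parcel=A82: ✓ → 19
parcel=A79: ✓ → 134
parcel=A71: ✓ → 183
parcel=A92: ✗
parcel=A43: ✗
parcel=A86: ✓ → 146
parcel=A30: ✗
air_sum = 19 + 134 + 183 + 146 = 482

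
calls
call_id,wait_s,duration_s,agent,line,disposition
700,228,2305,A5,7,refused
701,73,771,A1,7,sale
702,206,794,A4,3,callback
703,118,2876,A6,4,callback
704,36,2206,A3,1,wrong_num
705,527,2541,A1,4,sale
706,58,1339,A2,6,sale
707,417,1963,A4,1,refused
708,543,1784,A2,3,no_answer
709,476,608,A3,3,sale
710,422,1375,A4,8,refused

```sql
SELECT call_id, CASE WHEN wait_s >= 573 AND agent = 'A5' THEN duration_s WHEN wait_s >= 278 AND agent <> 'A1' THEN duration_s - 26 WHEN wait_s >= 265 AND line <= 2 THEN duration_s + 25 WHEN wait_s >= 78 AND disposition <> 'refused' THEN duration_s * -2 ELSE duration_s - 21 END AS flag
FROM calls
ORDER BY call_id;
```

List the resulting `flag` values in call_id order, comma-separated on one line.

2284, 750, -1588, -5752, 2185, -5082, 1318, 1937, 1758, 582, 1349

call_id=700: ELSE → 2284
call_id=701: ELSE → 750
call_id=702: wait_s >= 78 AND disposition <> 'refused' → -1588
call_id=703: wait_s >= 78 AND disposition <> 'refused' → -5752
call_id=704: ELSE → 2185
call_id=705: wait_s >= 78 AND disposition <> 'refused' → -5082
call_id=706: ELSE → 1318
call_id=707: wait_s >= 278 AND agent <> 'A1' → 1937
call_id=708: wait_s >= 278 AND agent <> 'A1' → 1758
call_id=709: wait_s >= 278 AND agent <> 'A1' → 582
call_id=710: wait_s >= 278 AND agent <> 'A1' → 1349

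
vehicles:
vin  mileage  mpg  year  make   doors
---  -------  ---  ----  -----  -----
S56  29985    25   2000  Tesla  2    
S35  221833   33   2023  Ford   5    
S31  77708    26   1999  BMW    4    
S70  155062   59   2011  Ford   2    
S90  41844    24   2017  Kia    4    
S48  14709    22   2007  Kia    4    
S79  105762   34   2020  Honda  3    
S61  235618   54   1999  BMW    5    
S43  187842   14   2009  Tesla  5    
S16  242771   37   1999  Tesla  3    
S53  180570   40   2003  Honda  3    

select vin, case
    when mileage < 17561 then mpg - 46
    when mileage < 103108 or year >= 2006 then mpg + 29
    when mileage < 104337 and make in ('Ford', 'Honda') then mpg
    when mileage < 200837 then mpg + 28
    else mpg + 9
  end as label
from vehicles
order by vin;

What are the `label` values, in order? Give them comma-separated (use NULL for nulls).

46, 55, 62, 43, -24, 68, 54, 63, 88, 63, 53

vin=S16: ELSE → 46
vin=S31: mileage < 103108 or year >= 2006 → 55
vin=S35: mileage < 103108 or year >= 2006 → 62
vin=S43: mileage < 103108 or year >= 2006 → 43
vin=S48: mileage < 17561 → -24
vin=S53: mileage < 200837 → 68
vin=S56: mileage < 103108 or year >= 2006 → 54
vin=S61: ELSE → 63
vin=S70: mileage < 103108 or year >= 2006 → 88
vin=S79: mileage < 103108 or year >= 2006 → 63
vin=S90: mileage < 103108 or year >= 2006 → 53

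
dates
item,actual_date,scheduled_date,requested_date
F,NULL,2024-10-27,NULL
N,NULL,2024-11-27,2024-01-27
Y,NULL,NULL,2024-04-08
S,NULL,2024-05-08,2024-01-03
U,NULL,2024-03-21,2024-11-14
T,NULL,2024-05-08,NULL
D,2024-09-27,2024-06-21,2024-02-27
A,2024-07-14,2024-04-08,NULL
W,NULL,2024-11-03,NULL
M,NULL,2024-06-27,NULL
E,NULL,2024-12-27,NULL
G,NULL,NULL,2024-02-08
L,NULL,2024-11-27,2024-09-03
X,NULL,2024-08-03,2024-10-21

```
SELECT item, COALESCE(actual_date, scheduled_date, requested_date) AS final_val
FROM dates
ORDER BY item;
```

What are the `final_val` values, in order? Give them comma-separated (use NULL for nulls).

item=A: actual_date=2024-07-14 → 2024-07-14
item=D: actual_date=2024-09-27 → 2024-09-27
item=E: actual_date=NULL, scheduled_date=2024-12-27 → 2024-12-27
item=F: actual_date=NULL, scheduled_date=2024-10-27 → 2024-10-27
item=G: actual_date=NULL, scheduled_date=NULL, requested_date=2024-02-08 → 2024-02-08
item=L: actual_date=NULL, scheduled_date=2024-11-27 → 2024-11-27
item=M: actual_date=NULL, scheduled_date=2024-06-27 → 2024-06-27
item=N: actual_date=NULL, scheduled_date=2024-11-27 → 2024-11-27
item=S: actual_date=NULL, scheduled_date=2024-05-08 → 2024-05-08
item=T: actual_date=NULL, scheduled_date=2024-05-08 → 2024-05-08
item=U: actual_date=NULL, scheduled_date=2024-03-21 → 2024-03-21
item=W: actual_date=NULL, scheduled_date=2024-11-03 → 2024-11-03
item=X: actual_date=NULL, scheduled_date=2024-08-03 → 2024-08-03
item=Y: actual_date=NULL, scheduled_date=NULL, requested_date=2024-04-08 → 2024-04-08

2024-07-14, 2024-09-27, 2024-12-27, 2024-10-27, 2024-02-08, 2024-11-27, 2024-06-27, 2024-11-27, 2024-05-08, 2024-05-08, 2024-03-21, 2024-11-03, 2024-08-03, 2024-04-08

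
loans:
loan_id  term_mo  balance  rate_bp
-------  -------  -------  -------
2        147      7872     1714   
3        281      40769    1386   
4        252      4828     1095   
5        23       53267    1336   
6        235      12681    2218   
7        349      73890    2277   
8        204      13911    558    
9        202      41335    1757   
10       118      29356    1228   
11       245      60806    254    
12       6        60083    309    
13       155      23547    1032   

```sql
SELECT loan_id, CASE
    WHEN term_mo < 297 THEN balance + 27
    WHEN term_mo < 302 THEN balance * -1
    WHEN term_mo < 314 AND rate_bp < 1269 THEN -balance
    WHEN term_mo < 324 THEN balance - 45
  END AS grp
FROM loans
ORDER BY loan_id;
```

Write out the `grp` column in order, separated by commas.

7899, 40796, 4855, 53294, 12708, NULL, 13938, 41362, 29383, 60833, 60110, 23574

loan_id=2: term_mo < 297 → 7899
loan_id=3: term_mo < 297 → 40796
loan_id=4: term_mo < 297 → 4855
loan_id=5: term_mo < 297 → 53294
loan_id=6: term_mo < 297 → 12708
loan_id=7: (no match → NULL) → NULL
loan_id=8: term_mo < 297 → 13938
loan_id=9: term_mo < 297 → 41362
loan_id=10: term_mo < 297 → 29383
loan_id=11: term_mo < 297 → 60833
loan_id=12: term_mo < 297 → 60110
loan_id=13: term_mo < 297 → 23574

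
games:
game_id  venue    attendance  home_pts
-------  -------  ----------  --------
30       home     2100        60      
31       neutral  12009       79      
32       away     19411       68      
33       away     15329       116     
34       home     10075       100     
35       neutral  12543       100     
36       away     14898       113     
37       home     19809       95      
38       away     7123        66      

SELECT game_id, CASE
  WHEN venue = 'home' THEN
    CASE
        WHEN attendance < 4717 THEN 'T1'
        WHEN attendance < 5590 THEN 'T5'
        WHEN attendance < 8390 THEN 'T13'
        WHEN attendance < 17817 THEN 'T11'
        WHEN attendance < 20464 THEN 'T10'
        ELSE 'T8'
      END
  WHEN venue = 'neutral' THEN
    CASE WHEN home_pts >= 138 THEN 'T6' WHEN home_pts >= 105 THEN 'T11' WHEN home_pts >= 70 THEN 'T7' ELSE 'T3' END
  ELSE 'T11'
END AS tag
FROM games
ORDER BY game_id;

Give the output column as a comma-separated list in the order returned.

T1, T7, T11, T11, T11, T7, T11, T10, T11

game_id=30: venue='home' → inner[attendance < 4717] → T1
game_id=31: venue='neutral' → inner[home_pts >= 70] → T7
game_id=32: venue='away' → outer ELSE → T11
game_id=33: venue='away' → outer ELSE → T11
game_id=34: venue='home' → inner[attendance < 17817] → T11
game_id=35: venue='neutral' → inner[home_pts >= 70] → T7
game_id=36: venue='away' → outer ELSE → T11
game_id=37: venue='home' → inner[attendance < 20464] → T10
game_id=38: venue='away' → outer ELSE → T11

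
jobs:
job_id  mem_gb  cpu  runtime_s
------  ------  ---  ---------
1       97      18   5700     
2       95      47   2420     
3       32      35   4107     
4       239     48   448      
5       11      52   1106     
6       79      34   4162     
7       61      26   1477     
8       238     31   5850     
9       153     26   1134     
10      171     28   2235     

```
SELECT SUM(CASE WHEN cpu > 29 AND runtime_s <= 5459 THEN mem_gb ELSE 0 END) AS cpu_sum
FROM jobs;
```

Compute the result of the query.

job_id=1: ✗
job_id=2: ✓ → 95
job_id=3: ✓ → 32
job_id=4: ✓ → 239
job_id=5: ✓ → 11
job_id=6: ✓ → 79
job_id=7: ✗
job_id=8: ✗
job_id=9: ✗
job_id=10: ✗
cpu_sum = 95 + 32 + 239 + 11 + 79 = 456

456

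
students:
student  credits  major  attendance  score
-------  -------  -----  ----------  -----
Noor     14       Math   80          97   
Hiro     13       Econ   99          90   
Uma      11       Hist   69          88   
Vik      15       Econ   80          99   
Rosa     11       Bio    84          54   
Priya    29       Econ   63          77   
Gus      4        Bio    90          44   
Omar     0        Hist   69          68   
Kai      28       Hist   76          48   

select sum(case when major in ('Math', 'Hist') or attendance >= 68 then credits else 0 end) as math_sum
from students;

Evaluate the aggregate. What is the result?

student=Noor: ✓ → 14
student=Hiro: ✓ → 13
student=Uma: ✓ → 11
student=Vik: ✓ → 15
student=Rosa: ✓ → 11
student=Priya: ✗
student=Gus: ✓ → 4
student=Omar: ✓ → 0
student=Kai: ✓ → 28
math_sum = 14 + 13 + 11 + 15 + 11 + 4 + 28 = 96

96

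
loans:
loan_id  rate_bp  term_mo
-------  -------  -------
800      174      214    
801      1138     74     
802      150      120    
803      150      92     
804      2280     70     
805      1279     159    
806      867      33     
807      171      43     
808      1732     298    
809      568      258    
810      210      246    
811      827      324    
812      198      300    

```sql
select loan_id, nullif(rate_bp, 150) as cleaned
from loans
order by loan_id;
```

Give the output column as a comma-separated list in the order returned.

loan_id=800: rate_bp=174 vs 150: differ → 174
loan_id=801: rate_bp=1138 vs 150: differ → 1138
loan_id=802: rate_bp=150 vs 150: equal → NULL
loan_id=803: rate_bp=150 vs 150: equal → NULL
loan_id=804: rate_bp=2280 vs 150: differ → 2280
loan_id=805: rate_bp=1279 vs 150: differ → 1279
loan_id=806: rate_bp=867 vs 150: differ → 867
loan_id=807: rate_bp=171 vs 150: differ → 171
loan_id=808: rate_bp=1732 vs 150: differ → 1732
loan_id=809: rate_bp=568 vs 150: differ → 568
loan_id=810: rate_bp=210 vs 150: differ → 210
loan_id=811: rate_bp=827 vs 150: differ → 827
loan_id=812: rate_bp=198 vs 150: differ → 198

174, 1138, NULL, NULL, 2280, 1279, 867, 171, 1732, 568, 210, 827, 198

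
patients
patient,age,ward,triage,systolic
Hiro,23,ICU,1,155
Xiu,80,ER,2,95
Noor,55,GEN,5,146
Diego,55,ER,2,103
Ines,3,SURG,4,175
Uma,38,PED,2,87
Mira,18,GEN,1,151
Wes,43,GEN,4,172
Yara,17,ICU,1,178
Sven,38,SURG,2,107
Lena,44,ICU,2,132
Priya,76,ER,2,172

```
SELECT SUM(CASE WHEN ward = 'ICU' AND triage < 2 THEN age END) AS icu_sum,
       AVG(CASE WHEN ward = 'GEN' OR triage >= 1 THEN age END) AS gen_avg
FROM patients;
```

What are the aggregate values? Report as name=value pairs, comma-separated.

[icu_sum: ward = 'ICU' AND triage < 2]
patient=Hiro: ✓ → 23
patient=Xiu: ✗
patient=Noor: ✗
patient=Diego: ✗
patient=Ines: ✗
patient=Uma: ✗
patient=Mira: ✗
patient=Wes: ✗
patient=Yara: ✓ → 17
patient=Sven: ✗
patient=Lena: ✗
patient=Priya: ✗
icu_sum = 23 + 17 = 40
—
[gen_avg: ward = 'GEN' OR triage >= 1]
patient=Hiro: ✓ → 23
patient=Xiu: ✓ → 80
patient=Noor: ✓ → 55
patient=Diego: ✓ → 55
patient=Ines: ✓ → 3
patient=Uma: ✓ → 38
patient=Mira: ✓ → 18
patient=Wes: ✓ → 43
patient=Yara: ✓ → 17
patient=Sven: ✓ → 38
patient=Lena: ✓ → 44
patient=Priya: ✓ → 76
gen_avg = (23 + 80 + 55 + 55 + 3 + 38 + 18 + 43 + 17 + 38 + 44 + 76) / 12 = 40.8333333333

icu_sum=40, gen_avg=40.8333333333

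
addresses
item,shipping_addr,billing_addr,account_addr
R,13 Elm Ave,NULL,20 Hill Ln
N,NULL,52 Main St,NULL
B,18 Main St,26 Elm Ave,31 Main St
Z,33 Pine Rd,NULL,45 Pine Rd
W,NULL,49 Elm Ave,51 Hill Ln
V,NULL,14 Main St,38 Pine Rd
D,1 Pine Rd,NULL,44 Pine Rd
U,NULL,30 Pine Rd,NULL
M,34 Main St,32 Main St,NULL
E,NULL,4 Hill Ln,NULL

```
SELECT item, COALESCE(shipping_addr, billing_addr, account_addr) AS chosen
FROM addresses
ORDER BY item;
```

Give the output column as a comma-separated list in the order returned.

18 Main St, 1 Pine Rd, 4 Hill Ln, 34 Main St, 52 Main St, 13 Elm Ave, 30 Pine Rd, 14 Main St, 49 Elm Ave, 33 Pine Rd

item=B: shipping_addr=18 Main St → 18 Main St
item=D: shipping_addr=1 Pine Rd → 1 Pine Rd
item=E: shipping_addr=NULL, billing_addr=4 Hill Ln → 4 Hill Ln
item=M: shipping_addr=34 Main St → 34 Main St
item=N: shipping_addr=NULL, billing_addr=52 Main St → 52 Main St
item=R: shipping_addr=13 Elm Ave → 13 Elm Ave
item=U: shipping_addr=NULL, billing_addr=30 Pine Rd → 30 Pine Rd
item=V: shipping_addr=NULL, billing_addr=14 Main St → 14 Main St
item=W: shipping_addr=NULL, billing_addr=49 Elm Ave → 49 Elm Ave
item=Z: shipping_addr=33 Pine Rd → 33 Pine Rd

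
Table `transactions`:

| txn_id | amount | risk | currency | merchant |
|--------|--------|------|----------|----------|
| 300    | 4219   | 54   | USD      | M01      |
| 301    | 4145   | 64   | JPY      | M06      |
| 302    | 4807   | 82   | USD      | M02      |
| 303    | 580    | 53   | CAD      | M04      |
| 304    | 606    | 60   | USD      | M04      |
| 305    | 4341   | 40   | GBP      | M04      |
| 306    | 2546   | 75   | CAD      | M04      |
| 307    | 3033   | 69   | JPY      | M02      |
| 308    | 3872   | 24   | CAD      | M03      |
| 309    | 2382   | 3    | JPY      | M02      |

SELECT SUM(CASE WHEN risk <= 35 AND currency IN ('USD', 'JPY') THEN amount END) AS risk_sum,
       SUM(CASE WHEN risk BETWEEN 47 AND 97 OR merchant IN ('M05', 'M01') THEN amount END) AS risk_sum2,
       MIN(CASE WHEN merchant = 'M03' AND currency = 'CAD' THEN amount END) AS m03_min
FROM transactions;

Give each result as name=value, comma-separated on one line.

risk_sum=2382, risk_sum2=19936, m03_min=3872

[risk_sum: risk <= 35 AND currency IN ('USD', 'JPY')]
txn_id=300: ✗
txn_id=301: ✗
txn_id=302: ✗
txn_id=303: ✗
txn_id=304: ✗
txn_id=305: ✗
txn_id=306: ✗
txn_id=307: ✗
txn_id=308: ✗
txn_id=309: ✓ → 2382
risk_sum = 2382
—
[risk_sum2: risk BETWEEN 47 AND 97 OR merchant IN ('M05', 'M01')]
txn_id=300: ✓ → 4219
txn_id=301: ✓ → 4145
txn_id=302: ✓ → 4807
txn_id=303: ✓ → 580
txn_id=304: ✓ → 606
txn_id=305: ✗
txn_id=306: ✓ → 2546
txn_id=307: ✓ → 3033
txn_id=308: ✗
txn_id=309: ✗
risk_sum2 = 4219 + 4145 + 4807 + 580 + 606 + 2546 + 3033 = 19936
—
[m03_min: merchant = 'M03' AND currency = 'CAD']
txn_id=300: ✗
txn_id=301: ✗
txn_id=302: ✗
txn_id=303: ✗
txn_id=304: ✗
txn_id=305: ✗
txn_id=306: ✗
txn_id=307: ✗
txn_id=308: ✓ → 3872
txn_id=309: ✗
m03_min = MIN(3872) = 3872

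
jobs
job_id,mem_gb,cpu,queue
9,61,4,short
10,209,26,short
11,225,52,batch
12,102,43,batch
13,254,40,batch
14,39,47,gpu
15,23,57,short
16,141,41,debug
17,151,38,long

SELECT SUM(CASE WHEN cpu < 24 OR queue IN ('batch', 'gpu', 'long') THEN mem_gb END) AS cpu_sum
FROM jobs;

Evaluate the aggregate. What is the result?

832

job_id=9: ✓ → 61
job_id=10: ✗
job_id=11: ✓ → 225
job_id=12: ✓ → 102
job_id=13: ✓ → 254
job_id=14: ✓ → 39
job_id=15: ✗
job_id=16: ✗
job_id=17: ✓ → 151
cpu_sum = 61 + 225 + 102 + 254 + 39 + 151 = 832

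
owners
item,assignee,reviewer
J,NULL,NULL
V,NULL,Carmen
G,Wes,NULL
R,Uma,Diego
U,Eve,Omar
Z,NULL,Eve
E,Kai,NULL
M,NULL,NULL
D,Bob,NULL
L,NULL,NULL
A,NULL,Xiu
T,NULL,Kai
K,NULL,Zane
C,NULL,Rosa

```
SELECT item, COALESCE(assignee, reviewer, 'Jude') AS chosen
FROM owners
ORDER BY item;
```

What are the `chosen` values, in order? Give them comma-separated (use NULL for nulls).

Xiu, Rosa, Bob, Kai, Wes, Jude, Zane, Jude, Jude, Uma, Kai, Eve, Carmen, Eve

item=A: assignee=NULL, reviewer=Xiu → Xiu
item=C: assignee=NULL, reviewer=Rosa → Rosa
item=D: assignee=Bob → Bob
item=E: assignee=Kai → Kai
item=G: assignee=Wes → Wes
item=J: assignee=NULL, reviewer=NULL, → literal Jude → Jude
item=K: assignee=NULL, reviewer=Zane → Zane
item=L: assignee=NULL, reviewer=NULL, → literal Jude → Jude
item=M: assignee=NULL, reviewer=NULL, → literal Jude → Jude
item=R: assignee=Uma → Uma
item=T: assignee=NULL, reviewer=Kai → Kai
item=U: assignee=Eve → Eve
item=V: assignee=NULL, reviewer=Carmen → Carmen
item=Z: assignee=NULL, reviewer=Eve → Eve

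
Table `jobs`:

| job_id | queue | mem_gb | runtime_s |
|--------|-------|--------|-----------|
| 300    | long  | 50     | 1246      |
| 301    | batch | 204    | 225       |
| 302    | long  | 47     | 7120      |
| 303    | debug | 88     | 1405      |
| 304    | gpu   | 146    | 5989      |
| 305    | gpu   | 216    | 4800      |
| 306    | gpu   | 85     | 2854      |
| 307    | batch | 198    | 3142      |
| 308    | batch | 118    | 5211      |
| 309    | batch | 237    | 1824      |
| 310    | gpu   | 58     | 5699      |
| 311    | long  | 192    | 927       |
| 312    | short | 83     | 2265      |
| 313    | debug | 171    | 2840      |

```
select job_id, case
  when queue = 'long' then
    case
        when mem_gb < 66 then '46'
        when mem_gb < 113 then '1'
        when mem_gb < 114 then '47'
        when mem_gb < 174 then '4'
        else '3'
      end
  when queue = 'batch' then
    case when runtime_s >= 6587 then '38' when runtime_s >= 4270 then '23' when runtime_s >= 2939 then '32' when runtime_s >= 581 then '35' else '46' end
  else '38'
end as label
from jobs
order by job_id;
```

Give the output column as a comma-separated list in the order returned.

job_id=300: queue='long' → inner[mem_gb < 66] → 46
job_id=301: queue='batch' → inner[ELSE] → 46
job_id=302: queue='long' → inner[mem_gb < 66] → 46
job_id=303: queue='debug' → outer ELSE → 38
job_id=304: queue='gpu' → outer ELSE → 38
job_id=305: queue='gpu' → outer ELSE → 38
job_id=306: queue='gpu' → outer ELSE → 38
job_id=307: queue='batch' → inner[runtime_s >= 2939] → 32
job_id=308: queue='batch' → inner[runtime_s >= 4270] → 23
job_id=309: queue='batch' → inner[runtime_s >= 581] → 35
job_id=310: queue='gpu' → outer ELSE → 38
job_id=311: queue='long' → inner[ELSE] → 3
job_id=312: queue='short' → outer ELSE → 38
job_id=313: queue='debug' → outer ELSE → 38

46, 46, 46, 38, 38, 38, 38, 32, 23, 35, 38, 3, 38, 38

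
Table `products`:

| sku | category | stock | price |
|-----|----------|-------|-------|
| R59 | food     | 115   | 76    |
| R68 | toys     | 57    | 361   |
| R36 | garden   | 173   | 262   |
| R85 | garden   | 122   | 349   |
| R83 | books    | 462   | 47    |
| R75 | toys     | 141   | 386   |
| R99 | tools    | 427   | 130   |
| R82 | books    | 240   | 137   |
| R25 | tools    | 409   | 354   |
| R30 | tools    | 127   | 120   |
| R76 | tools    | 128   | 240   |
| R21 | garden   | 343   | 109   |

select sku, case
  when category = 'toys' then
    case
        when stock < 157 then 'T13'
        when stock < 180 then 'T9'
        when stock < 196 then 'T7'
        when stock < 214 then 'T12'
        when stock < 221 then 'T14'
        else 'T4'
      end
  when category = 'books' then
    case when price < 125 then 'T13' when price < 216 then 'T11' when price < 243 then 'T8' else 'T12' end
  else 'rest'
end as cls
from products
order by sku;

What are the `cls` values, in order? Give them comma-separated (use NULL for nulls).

sku=R21: category='garden' → outer ELSE → rest
sku=R25: category='tools' → outer ELSE → rest
sku=R30: category='tools' → outer ELSE → rest
sku=R36: category='garden' → outer ELSE → rest
sku=R59: category='food' → outer ELSE → rest
sku=R68: category='toys' → inner[stock < 157] → T13
sku=R75: category='toys' → inner[stock < 157] → T13
sku=R76: category='tools' → outer ELSE → rest
sku=R82: category='books' → inner[price < 216] → T11
sku=R83: category='books' → inner[price < 125] → T13
sku=R85: category='garden' → outer ELSE → rest
sku=R99: category='tools' → outer ELSE → rest

rest, rest, rest, rest, rest, T13, T13, rest, T11, T13, rest, rest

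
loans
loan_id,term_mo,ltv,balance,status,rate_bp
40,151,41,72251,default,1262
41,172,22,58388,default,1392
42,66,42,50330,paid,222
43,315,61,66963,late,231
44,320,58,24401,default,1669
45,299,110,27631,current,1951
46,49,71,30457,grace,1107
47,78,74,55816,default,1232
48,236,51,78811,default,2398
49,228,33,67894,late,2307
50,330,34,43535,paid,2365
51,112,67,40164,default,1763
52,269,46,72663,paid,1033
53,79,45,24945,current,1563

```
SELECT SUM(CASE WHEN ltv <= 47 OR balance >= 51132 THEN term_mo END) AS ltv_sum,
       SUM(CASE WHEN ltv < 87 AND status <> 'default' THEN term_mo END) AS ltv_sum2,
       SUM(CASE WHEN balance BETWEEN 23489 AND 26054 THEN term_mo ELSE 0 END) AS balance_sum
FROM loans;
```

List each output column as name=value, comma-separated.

ltv_sum=1924, ltv_sum2=1336, balance_sum=399

[ltv_sum: ltv <= 47 OR balance >= 51132]
loan_id=40: ✓ → 151
loan_id=41: ✓ → 172
loan_id=42: ✓ → 66
loan_id=43: ✓ → 315
loan_id=44: ✗
loan_id=45: ✗
loan_id=46: ✗
loan_id=47: ✓ → 78
loan_id=48: ✓ → 236
loan_id=49: ✓ → 228
loan_id=50: ✓ → 330
loan_id=51: ✗
loan_id=52: ✓ → 269
loan_id=53: ✓ → 79
ltv_sum = 151 + 172 + 66 + 315 + 78 + 236 + 228 + 330 + 269 + 79 = 1924
—
[ltv_sum2: ltv < 87 AND status <> 'default']
loan_id=40: ✗
loan_id=41: ✗
loan_id=42: ✓ → 66
loan_id=43: ✓ → 315
loan_id=44: ✗
loan_id=45: ✗
loan_id=46: ✓ → 49
loan_id=47: ✗
loan_id=48: ✗
loan_id=49: ✓ → 228
loan_id=50: ✓ → 330
loan_id=51: ✗
loan_id=52: ✓ → 269
loan_id=53: ✓ → 79
ltv_sum2 = 66 + 315 + 49 + 228 + 330 + 269 + 79 = 1336
—
[balance_sum: balance BETWEEN 23489 AND 26054]
loan_id=40: ✗
loan_id=41: ✗
loan_id=42: ✗
loan_id=43: ✗
loan_id=44: ✓ → 320
loan_id=45: ✗
loan_id=46: ✗
loan_id=47: ✗
loan_id=48: ✗
loan_id=49: ✗
loan_id=50: ✗
loan_id=51: ✗
loan_id=52: ✗
loan_id=53: ✓ → 79
balance_sum = 320 + 79 = 399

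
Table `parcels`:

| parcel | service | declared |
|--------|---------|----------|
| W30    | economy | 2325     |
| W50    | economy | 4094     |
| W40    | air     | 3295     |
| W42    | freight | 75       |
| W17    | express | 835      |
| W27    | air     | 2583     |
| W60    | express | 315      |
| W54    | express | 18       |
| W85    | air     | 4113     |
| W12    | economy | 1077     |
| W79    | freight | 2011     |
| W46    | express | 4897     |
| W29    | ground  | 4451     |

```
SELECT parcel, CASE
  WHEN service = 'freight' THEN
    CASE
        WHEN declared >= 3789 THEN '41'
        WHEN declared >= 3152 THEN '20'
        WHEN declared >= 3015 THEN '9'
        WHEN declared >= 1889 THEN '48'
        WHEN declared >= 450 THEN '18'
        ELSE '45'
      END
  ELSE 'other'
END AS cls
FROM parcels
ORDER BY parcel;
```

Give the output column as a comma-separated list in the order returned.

parcel=W12: service='economy' → outer ELSE → other
parcel=W17: service='express' → outer ELSE → other
parcel=W27: service='air' → outer ELSE → other
parcel=W29: service='ground' → outer ELSE → other
parcel=W30: service='economy' → outer ELSE → other
parcel=W40: service='air' → outer ELSE → other
parcel=W42: service='freight' → inner[ELSE] → 45
parcel=W46: service='express' → outer ELSE → other
parcel=W50: service='economy' → outer ELSE → other
parcel=W54: service='express' → outer ELSE → other
parcel=W60: service='express' → outer ELSE → other
parcel=W79: service='freight' → inner[declared >= 1889] → 48
parcel=W85: service='air' → outer ELSE → other

other, other, other, other, other, other, 45, other, other, other, other, 48, other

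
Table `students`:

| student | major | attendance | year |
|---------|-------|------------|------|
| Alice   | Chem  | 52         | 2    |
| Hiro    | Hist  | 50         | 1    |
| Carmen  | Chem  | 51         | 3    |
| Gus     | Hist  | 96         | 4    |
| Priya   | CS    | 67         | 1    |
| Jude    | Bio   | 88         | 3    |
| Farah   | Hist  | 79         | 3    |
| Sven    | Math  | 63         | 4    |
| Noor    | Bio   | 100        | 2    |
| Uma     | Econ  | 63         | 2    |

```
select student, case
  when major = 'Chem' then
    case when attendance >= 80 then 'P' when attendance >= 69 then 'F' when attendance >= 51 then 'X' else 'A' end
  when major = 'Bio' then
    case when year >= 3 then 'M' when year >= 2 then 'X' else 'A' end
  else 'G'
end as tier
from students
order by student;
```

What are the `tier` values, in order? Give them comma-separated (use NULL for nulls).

X, X, G, G, G, M, X, G, G, G

student=Alice: major='Chem' → inner[attendance >= 51] → X
student=Carmen: major='Chem' → inner[attendance >= 51] → X
student=Farah: major='Hist' → outer ELSE → G
student=Gus: major='Hist' → outer ELSE → G
student=Hiro: major='Hist' → outer ELSE → G
student=Jude: major='Bio' → inner[year >= 3] → M
student=Noor: major='Bio' → inner[year >= 2] → X
student=Priya: major='CS' → outer ELSE → G
student=Sven: major='Math' → outer ELSE → G
student=Uma: major='Econ' → outer ELSE → G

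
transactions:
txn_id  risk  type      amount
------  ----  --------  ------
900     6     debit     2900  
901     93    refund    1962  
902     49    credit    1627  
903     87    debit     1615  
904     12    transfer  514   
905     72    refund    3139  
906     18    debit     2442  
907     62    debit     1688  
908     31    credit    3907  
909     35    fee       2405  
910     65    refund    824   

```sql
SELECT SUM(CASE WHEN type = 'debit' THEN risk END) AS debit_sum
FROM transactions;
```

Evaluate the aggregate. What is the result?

txn_id=900: ✓ → 6
txn_id=901: ✗
txn_id=902: ✗
txn_id=903: ✓ → 87
txn_id=904: ✗
txn_id=905: ✗
txn_id=906: ✓ → 18
txn_id=907: ✓ → 62
txn_id=908: ✗
txn_id=909: ✗
txn_id=910: ✗
debit_sum = 6 + 87 + 18 + 62 = 173

173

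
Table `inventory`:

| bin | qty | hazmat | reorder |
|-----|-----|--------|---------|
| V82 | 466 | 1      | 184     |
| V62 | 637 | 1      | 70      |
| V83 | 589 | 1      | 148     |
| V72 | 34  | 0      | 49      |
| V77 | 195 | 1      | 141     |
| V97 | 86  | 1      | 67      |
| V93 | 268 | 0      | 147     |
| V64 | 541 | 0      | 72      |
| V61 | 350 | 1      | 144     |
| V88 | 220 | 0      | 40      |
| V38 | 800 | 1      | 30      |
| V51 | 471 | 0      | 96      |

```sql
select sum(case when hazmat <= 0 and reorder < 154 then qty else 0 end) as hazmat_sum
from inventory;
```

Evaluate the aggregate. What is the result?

1534

bin=V82: ✗
bin=V62: ✗
bin=V83: ✗
bin=V72: ✓ → 34
bin=V77: ✗
bin=V97: ✗
bin=V93: ✓ → 268
bin=V64: ✓ → 541
bin=V61: ✗
bin=V88: ✓ → 220
bin=V38: ✗
bin=V51: ✓ → 471
hazmat_sum = 34 + 268 + 541 + 220 + 471 = 1534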